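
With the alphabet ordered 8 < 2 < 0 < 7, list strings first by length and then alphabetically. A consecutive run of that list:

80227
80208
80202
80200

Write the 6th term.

Advancing 2 positions from 80200 through 80200 → 80207 reaches term 6.

80278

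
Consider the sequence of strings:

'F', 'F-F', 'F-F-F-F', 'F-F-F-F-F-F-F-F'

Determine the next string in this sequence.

Every step duplicates the string with '-' between the halves.
Doubling F-F-F-F-F-F-F-F with '-' between the halves:

F-F-F-F-F-F-F-F-F-F-F-F-F-F-F-F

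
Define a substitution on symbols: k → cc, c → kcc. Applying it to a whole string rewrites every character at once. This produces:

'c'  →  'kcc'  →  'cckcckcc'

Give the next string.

Apply φ to cckcckcc symbol by symbol: c→kcc, c→kcc, k→cc, c→kcc, c→kcc, k→cc, c→kcc, c→kcc; joined: kcc kcc cc kcc kcc cc kcc kcc.

kcckcccckcckcccckcckcc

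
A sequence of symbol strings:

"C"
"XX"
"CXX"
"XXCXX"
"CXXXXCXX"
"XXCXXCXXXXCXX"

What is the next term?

CXXXXCXXXXCXXCXXXXCXX

From term 3 onward, concatenate the second-to-last term with the last: C·XX = CXX, XX·CXX = XXCXX, …
So term 7 is CXXXXCXX·XXCXXCXXXXCXX.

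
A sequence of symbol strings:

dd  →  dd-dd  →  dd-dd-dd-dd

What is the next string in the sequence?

dd-dd-dd-dd-dd-dd-dd-dd

Every step duplicates the string with '-' between the halves.
So the next term is two copies of dd-dd-dd-dd with '-' between the halves.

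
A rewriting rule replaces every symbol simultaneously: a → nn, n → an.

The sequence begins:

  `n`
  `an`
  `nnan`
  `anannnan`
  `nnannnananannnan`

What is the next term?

Replace each of the 16 characters of nnannnananannnan in place — an an nn an an an nn an nn an nn an an an nn an — and concatenate.

anannnananannnannnannnananannnan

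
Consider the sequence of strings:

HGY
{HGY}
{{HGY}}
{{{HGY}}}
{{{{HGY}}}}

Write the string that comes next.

Each term wraps the previous one in { on the left and } on the right.
Applying this once more to {{{{HGY}}}}:

{{{{{HGY}}}}}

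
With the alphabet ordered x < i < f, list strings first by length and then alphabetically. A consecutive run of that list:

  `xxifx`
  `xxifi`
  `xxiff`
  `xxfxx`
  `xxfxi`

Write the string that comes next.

xxfxf

Find the rightmost character of xxfxi below f, bump it to the next letter, and reset everything to its right to x.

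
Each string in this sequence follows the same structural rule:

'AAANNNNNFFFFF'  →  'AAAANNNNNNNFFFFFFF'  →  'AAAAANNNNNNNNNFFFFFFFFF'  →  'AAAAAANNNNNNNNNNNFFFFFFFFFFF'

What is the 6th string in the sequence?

AAAAAAAANNNNNNNNNNNNNNNFFFFFFFFFFFFFFF

Reading off run lengths: A runs 3, 4, 5, 6; N runs 5, 7, 9, 11; F runs 5, 7, 9, 11 — each is linear in n, where the shown terms are n = 3, 4, 5, 6.
At n = 8 the blocks have lengths 8, 15, 15.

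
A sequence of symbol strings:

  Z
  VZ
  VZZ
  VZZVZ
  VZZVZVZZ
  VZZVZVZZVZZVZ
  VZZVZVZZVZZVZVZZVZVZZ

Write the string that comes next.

VZZVZVZZVZZVZVZZVZVZZVZZVZVZZVZZVZ

This is a Fibonacci-style word recurrence s(k) = s(k−1)·s(k−2): e.g. VZ·Z = VZZ.
Continuing: VZZVZVZZVZZVZVZZVZVZZ · VZZVZVZZVZZVZ gives term 8.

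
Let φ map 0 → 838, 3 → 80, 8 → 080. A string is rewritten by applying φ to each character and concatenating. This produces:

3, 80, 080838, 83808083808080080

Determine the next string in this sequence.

0808008083808083808080080838080838080838838080838

φ(83808083808080080) expands symbol-by-symbol to 080 80 080 838 080 838 080 80 080 838 080 838 080 838 838 080 838; joining the 17 pieces gives the next term.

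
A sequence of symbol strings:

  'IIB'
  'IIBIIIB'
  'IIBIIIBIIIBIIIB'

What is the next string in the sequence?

IIBIIIBIIIBIIIBIIIBIIIBIIIBIIIB

Every step duplicates the string with 'I' between the halves.
So the next term is two copies of IIBIIIBIIIBIIIB with 'I' between the halves.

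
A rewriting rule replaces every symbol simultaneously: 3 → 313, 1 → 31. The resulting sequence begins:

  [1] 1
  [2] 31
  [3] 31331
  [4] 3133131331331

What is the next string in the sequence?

Applying the rule to each of the 13 symbols of 3133131331331 gives the pieces 313 31 313 313 31 313 31 313 313 31 313 313 31, which concatenate to the answer.

3133131331331313313133133131331331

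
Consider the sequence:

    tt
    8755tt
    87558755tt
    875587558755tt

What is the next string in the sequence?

8755875587558755tt

Every step adds 8755 at the front: s(k+1) = 8755·s(k).
So the next term is 8755·875587558755tt.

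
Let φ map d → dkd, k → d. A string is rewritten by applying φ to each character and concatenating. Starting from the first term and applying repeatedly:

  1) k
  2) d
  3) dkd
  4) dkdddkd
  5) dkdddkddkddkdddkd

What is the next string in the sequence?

dkdddkddkddkdddkddkdddkddkdddkddkddkdddkd

Replace each of the 17 characters of dkdddkddkddkdddkd in place — dkd d dkd dkd dkd d dkd dkd d dkd dkd d dkd dkd dkd d dkd — and concatenate.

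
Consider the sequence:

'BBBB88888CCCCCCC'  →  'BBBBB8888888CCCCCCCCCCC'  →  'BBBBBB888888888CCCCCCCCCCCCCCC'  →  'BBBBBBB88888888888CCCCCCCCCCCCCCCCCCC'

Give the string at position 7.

BBBBBBBBBB88888888888888888CCCCCCCCCCCCCCCCCCCCCCCCCCCCCCC

The n-th term is n+3 B's then 2n+3 8's then 4n+3 C's (n = 1, 2, …).
Setting n = 7 gives 10, 17, 31 characters in each block.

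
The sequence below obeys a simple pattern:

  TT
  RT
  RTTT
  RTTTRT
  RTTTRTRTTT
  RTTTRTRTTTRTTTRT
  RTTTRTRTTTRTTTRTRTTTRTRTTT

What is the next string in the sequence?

RTTTRTRTTTRTTTRTRTTTRTRTTTRTTTRTRTTTRTTTRT

Each term (from the third on) is the previous term followed by the one before it: term 3 = RT·TT = RTTT.
So term 8 is RTTTRTRTTTRTTTRTRTTTRTRTTT·RTTTRTRTTTRTTTRT.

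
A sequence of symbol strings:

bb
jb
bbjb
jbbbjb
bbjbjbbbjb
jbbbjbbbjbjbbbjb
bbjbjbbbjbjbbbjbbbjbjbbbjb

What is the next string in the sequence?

jbbbjbbbjbjbbbjbbbjbjbbbjbjbbbjbbbjbjbbbjb

This is a Fibonacci-style word recurrence s(k) = s(k−2)·s(k−1): e.g. bb·jb = bbjb.
The next term joins jbbbjbbbjbjbbbjb and bbjbjbbbjbjbbbjbbbjbjbbbjb.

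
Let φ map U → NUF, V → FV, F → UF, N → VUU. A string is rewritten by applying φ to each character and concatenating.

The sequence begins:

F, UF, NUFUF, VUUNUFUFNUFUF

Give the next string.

φ(VUUNUFUFNUFUF) expands symbol-by-symbol to FV NUF NUF VUU NUF UF NUF UF VUU NUF UF NUF UF; joining the 13 pieces gives the next term.

FVNUFNUFVUUNUFUFNUFUFVUUNUFUFNUFUF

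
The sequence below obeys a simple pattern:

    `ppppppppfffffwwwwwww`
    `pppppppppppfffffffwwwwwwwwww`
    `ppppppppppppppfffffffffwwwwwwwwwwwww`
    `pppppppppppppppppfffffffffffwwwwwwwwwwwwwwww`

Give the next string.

The n-th term is 3n-1 p's then 2n-1 f's then 3n-2 w's, where the shown terms are n = 3, 4, 5, 6.
For the next term, n = 7, so the run lengths are 20, 13, 19.

ppppppppppppppppppppfffffffffffffwwwwwwwwwwwwwwwwwww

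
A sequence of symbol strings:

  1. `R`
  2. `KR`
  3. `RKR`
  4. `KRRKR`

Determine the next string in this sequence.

From term 3 onward, concatenate the second-to-last term with the last: R·KR = RKR, KR·RKR = KRRKR, …
Continuing: RKR · KRRKR gives term 5.

RKRKRRKR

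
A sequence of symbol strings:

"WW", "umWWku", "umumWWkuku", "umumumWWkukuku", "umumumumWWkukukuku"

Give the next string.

umumumumumWWkukukukuku

Each term wraps the previous one in um on the left and ku on the right.
So the next term is um·umumumumWWkukukuku·ku.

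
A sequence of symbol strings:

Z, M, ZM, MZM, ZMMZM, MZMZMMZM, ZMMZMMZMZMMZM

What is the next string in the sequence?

MZMZMMZMZMMZMMZMZMMZM

Each term (from the third on) is the two preceding terms concatenated in order: term 3 = Z·M = ZM.
Continuing: MZMZMMZM · ZMMZMMZMZMMZM gives term 8.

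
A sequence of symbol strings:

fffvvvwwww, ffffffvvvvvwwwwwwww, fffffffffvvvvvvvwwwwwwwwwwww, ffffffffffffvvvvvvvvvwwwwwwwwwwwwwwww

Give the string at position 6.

The n-th term is 3n f's then 2n+1 v's then 4n w's (n = 1, 2, …).
At n = 6 the blocks have lengths 18, 13, 24.

ffffffffffffffffffvvvvvvvvvvvvvwwwwwwwwwwwwwwwwwwwwwwww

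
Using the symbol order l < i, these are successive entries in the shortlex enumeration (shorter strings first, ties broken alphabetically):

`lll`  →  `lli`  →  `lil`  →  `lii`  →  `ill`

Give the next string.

Find the rightmost character of ill below i, bump it to the next letter, and reset everything to its right to l.

ili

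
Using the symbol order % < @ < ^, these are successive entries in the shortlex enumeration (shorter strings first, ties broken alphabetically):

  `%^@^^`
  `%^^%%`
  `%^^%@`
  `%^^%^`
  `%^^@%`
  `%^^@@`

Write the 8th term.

%^^^%

Continuing the enumeration 2 steps past %^^@@: %^^@@ → %^^@^ → (answer).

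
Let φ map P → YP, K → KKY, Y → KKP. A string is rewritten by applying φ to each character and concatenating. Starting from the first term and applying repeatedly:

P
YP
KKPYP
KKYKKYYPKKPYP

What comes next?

Applying the rule to each of the 13 symbols of KKYKKYYPKKPYP gives the pieces KKY KKY KKP KKY KKY KKP KKP YP KKY KKY YP KKP YP, which concatenate to the answer.

KKYKKYKKPKKYKKYKKPKKPYPKKYKKYYPKKPYP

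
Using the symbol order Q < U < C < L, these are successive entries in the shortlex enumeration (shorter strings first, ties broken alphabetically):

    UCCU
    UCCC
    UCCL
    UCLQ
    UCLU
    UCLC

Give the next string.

UCLL

The successor of UCLC increments the rightmost position that isn't already L and resets every position after it to Q.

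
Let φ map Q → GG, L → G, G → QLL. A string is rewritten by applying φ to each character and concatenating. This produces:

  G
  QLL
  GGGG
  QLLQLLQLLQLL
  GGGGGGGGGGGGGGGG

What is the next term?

Rewriting the 16 symbols of GGGGGGGGGGGGGGGG one by one yields QLL QLL QLL QLL QLL QLL QLL QLL QLL QLL QLL QLL QLL QLL QLL QLL; concatenated:

QLLQLLQLLQLLQLLQLLQLLQLLQLLQLLQLLQLLQLLQLLQLLQLL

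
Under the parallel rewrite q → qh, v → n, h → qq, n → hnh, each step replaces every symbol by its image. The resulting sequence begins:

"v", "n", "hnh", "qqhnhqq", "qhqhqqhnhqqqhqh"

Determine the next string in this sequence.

φ(qhqhqqhnhqqqhqh) expands symbol-by-symbol to qh qq qh qq qh qh qq hnh qq qh qh qh qq qh qq; joining the 15 pieces gives the next term.

qhqqqhqqqhqhqqhnhqqqhqhqhqqqhqq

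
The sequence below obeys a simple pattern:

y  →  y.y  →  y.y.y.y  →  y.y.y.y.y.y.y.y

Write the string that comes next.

s(k+1) = s(k)·.·s(k) — each term doubles the last with '.' between the halves.
Doubling y.y.y.y.y.y.y.y with '.' between the halves:

y.y.y.y.y.y.y.y.y.y.y.y.y.y.y.y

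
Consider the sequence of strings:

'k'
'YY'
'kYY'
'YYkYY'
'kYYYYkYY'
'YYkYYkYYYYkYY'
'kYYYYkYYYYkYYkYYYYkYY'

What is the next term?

YYkYYkYYYYkYYkYYYYkYYYYkYYkYYYYkYY

Each term (from the third on) is the two preceding terms concatenated in order: term 3 = k·YY = kYY.
The next term joins YYkYYkYYYYkYY and kYYYYkYYYYkYYkYYYYkYY.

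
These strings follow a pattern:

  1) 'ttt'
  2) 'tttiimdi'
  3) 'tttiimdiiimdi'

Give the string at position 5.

tttiimdiiimdiiimdiiimdi

The strings grow by a fixed suffix iimdi each time.
From tttiimdiiimdi, 2 further steps: tttiimdiiimdi → tttiimdiiimdiiimdi → (answer).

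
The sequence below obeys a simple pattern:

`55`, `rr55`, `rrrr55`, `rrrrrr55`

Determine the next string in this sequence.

rrrrrrrr55

Each term is the previous one with rr prepended.
So the next term is rr·rrrrrr55.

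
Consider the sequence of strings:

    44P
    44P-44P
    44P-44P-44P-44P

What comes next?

44P-44P-44P-44P-44P-44P-44P-44P

Each string is two copies of the previous one joined by '-'.
One more doubling of 44P-44P-44P-44P gives the answer.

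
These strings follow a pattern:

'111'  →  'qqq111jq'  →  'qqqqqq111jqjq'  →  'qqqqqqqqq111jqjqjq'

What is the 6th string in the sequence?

s(k+1) = qqq·s(k)·jq, so each term gains qqq as a prefix and jq as a suffix.
From qqqqqqqqq111jqjqjq, 2 further steps: qqqqqqqqq111jqjqjq → qqqqqqqqqqqq111jqjqjqjq → (answer).

qqqqqqqqqqqqqqq111jqjqjqjqjq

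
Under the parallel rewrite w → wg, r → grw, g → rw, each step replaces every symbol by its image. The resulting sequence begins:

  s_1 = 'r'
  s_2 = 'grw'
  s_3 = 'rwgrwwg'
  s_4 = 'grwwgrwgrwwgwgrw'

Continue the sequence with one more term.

Replace each of the 16 characters of grwwgrwgrwwgwgrw in place — rw grw wg wg rw grw wg rw grw wg wg rw wg rw grw wg — and concatenate.

rwgrwwgwgrwgrwwgrwgrwwgwgrwwgrwgrwwg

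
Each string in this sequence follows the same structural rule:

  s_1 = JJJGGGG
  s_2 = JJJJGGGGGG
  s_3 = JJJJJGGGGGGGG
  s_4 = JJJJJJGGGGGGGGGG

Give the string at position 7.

Each string has the form J^{n+1} G^{2n}, where the shown terms are n = 2, 3, 4, 5.
Setting n = 8 gives 9, 16 characters in each block.

JJJJJJJJJGGGGGGGGGGGGGGGG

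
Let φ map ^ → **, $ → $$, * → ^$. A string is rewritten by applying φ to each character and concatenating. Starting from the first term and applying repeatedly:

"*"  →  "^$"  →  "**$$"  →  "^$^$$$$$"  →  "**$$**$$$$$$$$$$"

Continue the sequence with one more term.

Rewriting the 16 symbols of **$$**$$$$$$$$$$ one by one yields ^$ ^$ $$ $$ ^$ ^$ $$ $$ $$ $$ $$ $$ $$ $$ $$ $$; concatenated:

^$^$$$$$^$^$$$$$$$$$$$$$$$$$$$$$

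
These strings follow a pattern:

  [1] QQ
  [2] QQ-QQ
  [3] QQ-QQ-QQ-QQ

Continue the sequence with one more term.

s(k+1) = s(k)·-·s(k) — each term doubles the last with '-' between the halves.
Doubling QQ-QQ-QQ-QQ with '-' between the halves:

QQ-QQ-QQ-QQ-QQ-QQ-QQ-QQ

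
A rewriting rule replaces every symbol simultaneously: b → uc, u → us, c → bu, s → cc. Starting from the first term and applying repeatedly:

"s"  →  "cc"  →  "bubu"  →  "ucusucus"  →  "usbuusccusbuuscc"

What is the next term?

Replace each of the 16 characters of usbuusccusbuuscc in place — us cc uc us us cc bu bu us cc uc us us cc bu bu — and concatenate.

usccucususccbubuusccucususccbubu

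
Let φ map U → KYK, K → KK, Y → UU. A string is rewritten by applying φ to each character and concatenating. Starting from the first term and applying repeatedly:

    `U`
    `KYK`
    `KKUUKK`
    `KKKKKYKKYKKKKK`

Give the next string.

Rewriting the 14 symbols of KKKKKYKKYKKKKK one by one yields KK KK KK KK KK UU KK KK UU KK KK KK KK KK; concatenated:

KKKKKKKKKKUUKKKKUUKKKKKKKKKK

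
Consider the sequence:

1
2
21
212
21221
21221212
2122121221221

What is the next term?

212212122122121221212

Each term (from the third on) is the previous term followed by the one before it: term 3 = 2·1 = 21.
Continuing: 2122121221221 · 21221212 gives term 8.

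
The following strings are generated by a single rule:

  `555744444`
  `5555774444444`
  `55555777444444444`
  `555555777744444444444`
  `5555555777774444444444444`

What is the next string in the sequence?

55555555777777444444444444444

Each string has the form 5^{n+1} 7^{n-1} 4^{2n+1}, where the shown terms are n = 2, 3, 4, 5, 6.
At n = 7 the blocks have lengths 8, 6, 15.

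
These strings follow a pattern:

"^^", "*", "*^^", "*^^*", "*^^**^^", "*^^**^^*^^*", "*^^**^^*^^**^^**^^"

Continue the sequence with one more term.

This is a Fibonacci-style word recurrence s(k) = s(k−1)·s(k−2): e.g. *·^^ = *^^.
Continuing: *^^**^^*^^**^^**^^ · *^^**^^*^^* gives term 8.

*^^**^^*^^**^^**^^*^^**^^*^^*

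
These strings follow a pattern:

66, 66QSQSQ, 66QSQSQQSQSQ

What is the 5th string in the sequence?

The strings grow by a fixed suffix QSQSQ each time.
From 66QSQSQQSQSQ, 2 further steps: 66QSQSQQSQSQ → 66QSQSQQSQSQQSQSQ → (answer).

66QSQSQQSQSQQSQSQQSQSQ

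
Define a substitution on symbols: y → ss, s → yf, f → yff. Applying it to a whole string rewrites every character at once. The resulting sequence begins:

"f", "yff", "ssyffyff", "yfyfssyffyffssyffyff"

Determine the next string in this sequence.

Rewriting the 20 symbols of yfyfssyffyffssyffyff one by one yields ss yff ss yff yf yf ss yff yff ss yff yff yf yf ss yff yff ss yff yff; concatenated:

ssyffssyffyfyfssyffyffssyffyffyfyfssyffyffssyffyff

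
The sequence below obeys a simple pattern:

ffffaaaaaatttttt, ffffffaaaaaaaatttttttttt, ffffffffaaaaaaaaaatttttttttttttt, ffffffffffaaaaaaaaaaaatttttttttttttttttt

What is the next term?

Reading off run lengths: f runs 4, 6, 8, 10; a runs 6, 8, 10, 12; t runs 6, 10, 14, 18 — each is linear in n, where the shown terms are n = 2, 3, 4, 5.
For the next term, n = 6, so the run lengths are 12, 14, 22.

ffffffffffffaaaaaaaaaaaaaatttttttttttttttttttttt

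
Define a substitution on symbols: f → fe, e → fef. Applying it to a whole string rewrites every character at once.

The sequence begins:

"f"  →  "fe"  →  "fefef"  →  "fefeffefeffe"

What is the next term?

Apply φ to fefeffefeffe symbol by symbol: f→fe, e→fef, f→fe, e→fef, f→fe, f→fe, e→fef, f→fe, e→fef, f→fe, f→fe, e→fef; joined: fe fef fe fef fe fe fef fe fef fe fe fef.

fefeffefeffefefeffefeffefefef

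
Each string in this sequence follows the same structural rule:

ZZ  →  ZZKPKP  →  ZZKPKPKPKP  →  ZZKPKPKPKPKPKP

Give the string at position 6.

The strings grow by a fixed suffix KPKP each time.
From ZZKPKPKPKPKPKP, 2 further steps: ZZKPKPKPKPKPKP → ZZKPKPKPKPKPKPKPKP → (answer).

ZZKPKPKPKPKPKPKPKPKPKP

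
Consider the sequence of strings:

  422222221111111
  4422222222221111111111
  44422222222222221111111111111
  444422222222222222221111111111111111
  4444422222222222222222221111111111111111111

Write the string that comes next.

44444422222222222222222222221111111111111111111111

Term n consists of n-1 4's, followed by 3n+1 2's, followed by 3n+1 1's, where the shown terms are n = 2, 3, 4, 5, 6.
For the next term, n = 7, so the run lengths are 6, 22, 22.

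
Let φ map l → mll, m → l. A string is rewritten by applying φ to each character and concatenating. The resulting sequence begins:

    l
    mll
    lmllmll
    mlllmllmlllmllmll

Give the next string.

φ(mlllmllmlllmllmll) expands symbol-by-symbol to l mll mll mll l mll mll l mll mll mll l mll mll l mll mll; joining the 17 pieces gives the next term.

lmllmllmlllmllmlllmllmllmlllmllmlllmllmll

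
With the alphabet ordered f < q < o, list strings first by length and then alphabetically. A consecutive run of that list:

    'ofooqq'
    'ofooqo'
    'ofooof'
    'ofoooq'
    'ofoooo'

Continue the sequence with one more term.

The successor of ofoooo increments the rightmost position that isn't already o and resets every position after it to f.

oqffff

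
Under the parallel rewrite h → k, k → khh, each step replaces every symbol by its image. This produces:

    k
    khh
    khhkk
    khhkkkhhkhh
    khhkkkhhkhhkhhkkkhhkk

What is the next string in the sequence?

Replace each of the 21 characters of khhkkkhhkhhkhhkkkhhkk in place — khh k k khh khh khh k k khh k k khh k k khh khh khh k k khh khh — and concatenate.

khhkkkhhkhhkhhkkkhhkkkhhkkkhhkhhkhhkkkhhkhh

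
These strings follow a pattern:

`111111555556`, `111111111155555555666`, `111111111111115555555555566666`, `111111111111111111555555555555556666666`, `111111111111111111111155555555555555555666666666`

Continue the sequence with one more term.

Reading off run lengths: 1 runs 6, 10, 14, 18, 22; 5 runs 5, 8, 11, 14, 17; 6 runs 1, 3, 5, 7, 9 — each is linear in n (n = 1, 2, …).
Setting n = 6 gives 26, 20, 11 characters in each block.

111111111111111111111111115555555555555555555566666666666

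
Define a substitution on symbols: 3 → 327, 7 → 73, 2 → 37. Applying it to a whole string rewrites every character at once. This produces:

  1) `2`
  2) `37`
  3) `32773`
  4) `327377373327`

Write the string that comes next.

32737733277373327733273273773

Rewriting each symbol of 327377373327: 3→327, 2→37, 7→73, 3→327, 7→73, 7→73, 3→327, 7→73, 3→327, 3→327, 2→37, 7→73, which concatenates to 327 37 73 327 73 73 327 73 327 327 37 73.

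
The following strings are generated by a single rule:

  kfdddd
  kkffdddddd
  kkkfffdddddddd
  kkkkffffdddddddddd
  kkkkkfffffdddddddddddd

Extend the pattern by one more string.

Term n consists of n-1 k's, followed by n-1 f's, followed by 2n d's, where the shown terms are n = 2, 3, 4, 5, 6.
For the next term, n = 7, so the run lengths are 6, 6, 14.

kkkkkkffffffdddddddddddddd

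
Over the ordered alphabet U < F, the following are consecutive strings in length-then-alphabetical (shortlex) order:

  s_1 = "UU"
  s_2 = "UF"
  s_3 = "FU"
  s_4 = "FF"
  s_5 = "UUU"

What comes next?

Find the rightmost character of UUU below F, bump it to the next letter, and reset everything to its right to U.

UUF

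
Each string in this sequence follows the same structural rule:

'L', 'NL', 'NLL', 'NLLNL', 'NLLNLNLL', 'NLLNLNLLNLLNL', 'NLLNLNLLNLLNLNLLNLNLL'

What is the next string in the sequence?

This is a Fibonacci-style word recurrence s(k) = s(k−1)·s(k−2): e.g. NL·L = NLL.
The next term joins NLLNLNLLNLLNLNLLNLNLL and NLLNLNLLNLLNL.

NLLNLNLLNLLNLNLLNLNLLNLLNLNLLNLLNL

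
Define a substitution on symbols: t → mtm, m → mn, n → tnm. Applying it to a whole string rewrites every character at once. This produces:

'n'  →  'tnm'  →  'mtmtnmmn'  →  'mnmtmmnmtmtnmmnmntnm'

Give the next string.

mntnmmnmtmmnmntnmmnmtmmnmtmtnmmnmntnmmntnmmtmtnmmn

Applying the rule to each of the 20 symbols of mnmtmmnmtmtnmmnmntnm gives the pieces mn tnm mn mtm mn mn tnm mn mtm mn mtm tnm mn mn tnm mn tnm mtm tnm mn, which concatenate to the answer.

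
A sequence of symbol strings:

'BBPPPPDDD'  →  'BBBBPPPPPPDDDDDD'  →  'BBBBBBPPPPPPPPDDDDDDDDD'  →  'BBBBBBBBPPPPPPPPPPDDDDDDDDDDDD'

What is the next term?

Each string has the form B^{2n} P^{2n+2} D^{3n} (n = 1, 2, …).
At n = 5 the blocks have lengths 10, 12, 15.

BBBBBBBBBBPPPPPPPPPPPPDDDDDDDDDDDDDDD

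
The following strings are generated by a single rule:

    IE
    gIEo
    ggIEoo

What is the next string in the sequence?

Each term wraps the previous one in g on the left and o on the right.
So the next term is g·ggIEoo·o.

gggIEooo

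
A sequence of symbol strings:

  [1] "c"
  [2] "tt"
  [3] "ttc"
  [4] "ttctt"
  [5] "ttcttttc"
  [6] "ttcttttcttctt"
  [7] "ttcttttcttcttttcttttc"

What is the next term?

ttcttttcttcttttcttttcttcttttcttctt

From term 3 onward, concatenate the last term with the second-to-last: tt·c = ttc, ttc·tt = ttctt, …
Continuing: ttcttttcttcttttcttttc · ttcttttcttctt gives term 8.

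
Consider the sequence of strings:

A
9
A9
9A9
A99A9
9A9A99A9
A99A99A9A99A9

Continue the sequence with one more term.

Each term (from the third on) is the two preceding terms concatenated in order: term 3 = A·9 = A9.
So term 8 is 9A9A99A9·A99A99A9A99A9.

9A9A99A9A99A99A9A99A9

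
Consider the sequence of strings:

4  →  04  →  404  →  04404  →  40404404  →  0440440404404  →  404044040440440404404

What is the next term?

This is a Fibonacci-style word recurrence s(k) = s(k−2)·s(k−1): e.g. 4·04 = 404.
The next term joins 0440440404404 and 404044040440440404404.

0440440404404404044040440440404404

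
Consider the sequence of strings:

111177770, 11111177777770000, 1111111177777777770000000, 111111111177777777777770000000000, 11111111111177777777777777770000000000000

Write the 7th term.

Term n consists of 2n+2 1's, followed by 3n+1 7's, followed by 3n-2 0's (n = 1, 2, …).
Setting n = 7 gives 16, 22, 19 characters in each block.

111111111111111177777777777777777777770000000000000000000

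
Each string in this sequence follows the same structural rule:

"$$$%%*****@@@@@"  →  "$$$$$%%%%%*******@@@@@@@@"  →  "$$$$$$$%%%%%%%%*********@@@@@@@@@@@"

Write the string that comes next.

Reading off run lengths: $ runs 3, 5, 7; % runs 2, 5, 8; * runs 5, 7, 9; @ runs 5, 8, 11 — each is linear in n (n = 1, 2, …).
At n = 4 the blocks have lengths 9, 11, 11, 14.

$$$$$$$$$%%%%%%%%%%%***********@@@@@@@@@@@@@@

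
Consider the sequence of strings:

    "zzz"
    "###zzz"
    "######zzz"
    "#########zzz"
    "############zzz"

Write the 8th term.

Each term is the previous one with ### prepended.
From ############zzz, 3 further steps: ############zzz → ###############zzz → ##################zzz → (answer).

#####################zzz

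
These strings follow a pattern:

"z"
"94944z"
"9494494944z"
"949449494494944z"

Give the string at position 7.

Every step adds 94944 at the front: s(k+1) = 94944·s(k).
From 949449494494944z, 3 further steps: 949449494494944z → 94944949449494494944z → 9494494944949449494494944z → (answer).

949449494494944949449494494944z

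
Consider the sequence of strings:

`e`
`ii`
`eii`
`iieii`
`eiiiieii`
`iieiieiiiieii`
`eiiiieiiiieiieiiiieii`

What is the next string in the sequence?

iieiieiiiieiieiiiieiiiieiieiiiieii

From term 3 onward, concatenate the second-to-last term with the last: e·ii = eii, ii·eii = iieii, …
So term 8 is iieiieiiiieii·eiiiieiiiieiieiiiieii.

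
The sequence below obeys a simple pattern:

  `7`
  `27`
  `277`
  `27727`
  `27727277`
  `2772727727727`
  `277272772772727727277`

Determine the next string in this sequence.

2772727727727277272772772727727727

This is a Fibonacci-style word recurrence s(k) = s(k−1)·s(k−2): e.g. 27·7 = 277.
Continuing: 277272772772727727277 · 2772727727727 gives term 8.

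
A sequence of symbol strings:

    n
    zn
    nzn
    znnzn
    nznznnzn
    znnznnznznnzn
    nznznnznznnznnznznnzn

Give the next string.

znnznnznznnznnznznnznznnznnznznnzn

This is a Fibonacci-style word recurrence s(k) = s(k−2)·s(k−1): e.g. n·zn = nzn.
The next term joins znnznnznznnzn and nznznnznznnznnznznnzn.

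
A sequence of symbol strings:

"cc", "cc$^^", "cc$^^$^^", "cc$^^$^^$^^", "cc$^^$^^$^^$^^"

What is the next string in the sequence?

cc$^^$^^$^^$^^$^^

The strings grow by a fixed suffix $^^ each time.
One more step from cc$^^$^^$^^$^^ gives the answer.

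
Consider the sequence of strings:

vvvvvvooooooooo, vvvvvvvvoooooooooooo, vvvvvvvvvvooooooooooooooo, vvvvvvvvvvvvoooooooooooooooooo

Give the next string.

vvvvvvvvvvvvvvooooooooooooooooooooo

Term n consists of 2n v's, followed by 3n o's, where the shown terms are n = 3, 4, 5, 6.
For the next term, n = 7, so the run lengths are 14, 21.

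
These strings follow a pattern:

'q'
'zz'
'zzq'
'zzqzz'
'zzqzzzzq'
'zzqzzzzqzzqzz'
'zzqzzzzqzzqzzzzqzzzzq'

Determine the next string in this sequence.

From term 3 onward, concatenate the last term with the second-to-last: zz·q = zzq, zzq·zz = zzqzz, …
So term 8 is zzqzzzzqzzqzzzzqzzzzq·zzqzzzzqzzqzz.

zzqzzzzqzzqzzzzqzzzzqzzqzzzzqzzqzz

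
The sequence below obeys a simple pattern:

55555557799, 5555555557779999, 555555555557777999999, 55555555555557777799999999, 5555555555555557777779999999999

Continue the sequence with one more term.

Term n consists of 2n+3 5's, followed by n 7's, followed by 2n-2 9's, where the shown terms are n = 2, 3, 4, 5, 6.
For the next term, n = 7, so the run lengths are 17, 7, 12.

555555555555555557777777999999999999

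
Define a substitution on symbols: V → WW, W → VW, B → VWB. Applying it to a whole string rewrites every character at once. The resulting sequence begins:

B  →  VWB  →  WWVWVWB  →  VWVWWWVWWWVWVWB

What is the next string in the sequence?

Rewriting the 15 symbols of VWVWWWVWWWVWVWB one by one yields WW VW WW VW VW VW WW VW VW VW WW VW WW VW VWB; concatenated:

WWVWWWVWVWVWWWVWVWVWWWVWWWVWVWB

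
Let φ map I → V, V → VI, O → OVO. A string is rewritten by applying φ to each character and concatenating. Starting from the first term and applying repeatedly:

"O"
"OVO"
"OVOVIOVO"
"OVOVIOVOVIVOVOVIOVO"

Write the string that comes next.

Applying the rule to each of the 19 symbols of OVOVIOVOVIVOVOVIOVO gives the pieces OVO VI OVO VI V OVO VI OVO VI V VI OVO VI OVO VI V OVO VI OVO, which concatenate to the answer.

OVOVIOVOVIVOVOVIOVOVIVVIOVOVIOVOVIVOVOVIOVO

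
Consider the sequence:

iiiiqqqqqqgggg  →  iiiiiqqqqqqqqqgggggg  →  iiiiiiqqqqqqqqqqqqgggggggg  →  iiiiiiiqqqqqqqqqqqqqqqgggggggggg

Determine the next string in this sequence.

The n-th term is n+3 i's then 3n+3 q's then 2n+2 g's (n = 1, 2, …).
For the next term, n = 5, so the run lengths are 8, 18, 12.

iiiiiiiiqqqqqqqqqqqqqqqqqqgggggggggggg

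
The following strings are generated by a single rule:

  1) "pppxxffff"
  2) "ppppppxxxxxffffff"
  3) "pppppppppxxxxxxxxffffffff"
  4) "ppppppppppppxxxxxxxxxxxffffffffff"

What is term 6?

ppppppppppppppppppxxxxxxxxxxxxxxxxxffffffffffffff

Reading off run lengths: p runs 3, 6, 9, 12; x runs 2, 5, 8, 11; f runs 4, 6, 8, 10 — each is linear in n (n = 1, 2, …).
At n = 6 the blocks have lengths 18, 17, 14.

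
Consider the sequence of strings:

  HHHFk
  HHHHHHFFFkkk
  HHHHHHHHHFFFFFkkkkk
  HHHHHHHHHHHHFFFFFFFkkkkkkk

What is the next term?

The n-th term is 3n H's then 2n-1 F's then 2n-1 k's (n = 1, 2, …).
At n = 5 the blocks have lengths 15, 9, 9.

HHHHHHHHHHHHHHHFFFFFFFFFkkkkkkkkk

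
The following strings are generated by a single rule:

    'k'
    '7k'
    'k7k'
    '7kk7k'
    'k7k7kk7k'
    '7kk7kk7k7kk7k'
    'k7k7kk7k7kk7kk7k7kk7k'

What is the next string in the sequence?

From term 3 onward, concatenate the second-to-last term with the last: k·7k = k7k, 7k·k7k = 7kk7k, …
The next term joins 7kk7kk7k7kk7k and k7k7kk7k7kk7kk7k7kk7k.

7kk7kk7k7kk7kk7k7kk7k7kk7kk7k7kk7k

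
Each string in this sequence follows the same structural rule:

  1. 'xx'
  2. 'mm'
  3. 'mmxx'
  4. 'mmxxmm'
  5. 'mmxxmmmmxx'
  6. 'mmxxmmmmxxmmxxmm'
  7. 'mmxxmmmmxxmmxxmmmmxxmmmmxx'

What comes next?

mmxxmmmmxxmmxxmmmmxxmmmmxxmmxxmmmmxxmmxxmm

Each term (from the third on) is the previous term followed by the one before it: term 3 = mm·xx = mmxx.
Continuing: mmxxmmmmxxmmxxmmmmxxmmmmxx · mmxxmmmmxxmmxxmm gives term 8.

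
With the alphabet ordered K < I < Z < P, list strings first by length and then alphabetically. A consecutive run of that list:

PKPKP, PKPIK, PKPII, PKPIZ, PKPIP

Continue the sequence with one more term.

PKPZK

Treat PKPIP as a base-4 numeral over the given alphabet and add one, carrying through any trailing P's.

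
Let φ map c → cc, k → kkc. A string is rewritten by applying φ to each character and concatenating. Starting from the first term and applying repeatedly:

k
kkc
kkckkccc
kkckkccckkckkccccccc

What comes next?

kkckkccckkckkccccccckkckkccckkckkccccccccccccccc

φ(kkckkccckkckkccccccc) expands symbol-by-symbol to kkc kkc cc kkc kkc cc cc cc kkc kkc cc kkc kkc cc cc cc cc cc cc cc; joining the 20 pieces gives the next term.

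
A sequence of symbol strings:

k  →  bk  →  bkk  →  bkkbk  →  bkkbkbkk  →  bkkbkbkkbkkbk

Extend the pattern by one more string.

bkkbkbkkbkkbkbkkbkbkk

Each term (from the third on) is the previous term followed by the one before it: term 3 = bk·k = bkk.
The next term joins bkkbkbkkbkkbk and bkkbkbkk.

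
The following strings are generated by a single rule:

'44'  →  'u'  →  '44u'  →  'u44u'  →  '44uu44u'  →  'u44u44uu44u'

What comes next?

44uu44uu44u44uu44u

Each term (from the third on) is the two preceding terms concatenated in order: term 3 = 44·u = 44u.
The next term joins 44uu44u and u44u44uu44u.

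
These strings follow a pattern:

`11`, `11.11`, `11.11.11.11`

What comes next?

Every step duplicates the string with '.' between the halves.
Doubling 11.11.11.11 with '.' between the halves:

11.11.11.11.11.11.11.11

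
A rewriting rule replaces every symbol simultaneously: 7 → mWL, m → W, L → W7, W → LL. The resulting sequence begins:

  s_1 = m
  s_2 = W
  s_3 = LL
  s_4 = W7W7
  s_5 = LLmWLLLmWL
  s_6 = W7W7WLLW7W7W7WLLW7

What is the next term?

Rewriting the 18 symbols of W7W7WLLW7W7W7WLLW7 one by one yields LL mWL LL mWL LL W7 W7 LL mWL LL mWL LL mWL LL W7 W7 LL mWL; concatenated:

LLmWLLLmWLLLW7W7LLmWLLLmWLLLmWLLLW7W7LLmWL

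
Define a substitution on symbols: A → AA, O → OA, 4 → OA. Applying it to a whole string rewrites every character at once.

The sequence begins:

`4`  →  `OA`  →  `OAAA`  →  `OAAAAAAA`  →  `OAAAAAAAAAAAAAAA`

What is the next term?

Rewriting the 16 symbols of OAAAAAAAAAAAAAAA one by one yields OA AA AA AA AA AA AA AA AA AA AA AA AA AA AA AA; concatenated:

OAAAAAAAAAAAAAAAAAAAAAAAAAAAAAAA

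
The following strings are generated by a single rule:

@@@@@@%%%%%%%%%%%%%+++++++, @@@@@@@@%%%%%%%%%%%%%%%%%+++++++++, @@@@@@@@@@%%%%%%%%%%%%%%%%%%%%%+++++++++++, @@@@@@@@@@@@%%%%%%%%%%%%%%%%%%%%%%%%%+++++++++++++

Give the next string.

@@@@@@@@@@@@@@%%%%%%%%%%%%%%%%%%%%%%%%%%%%%+++++++++++++++

Reading off run lengths: @ runs 6, 8, 10, 12; % runs 13, 17, 21, 25; + runs 7, 9, 11, 13 — each is linear in n, where the shown terms are n = 3, 4, 5, 6.
For the next term, n = 7, so the run lengths are 14, 29, 15.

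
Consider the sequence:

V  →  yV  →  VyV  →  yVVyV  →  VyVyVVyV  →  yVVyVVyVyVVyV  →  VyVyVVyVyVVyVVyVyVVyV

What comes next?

yVVyVVyVyVVyVVyVyVVyVyVVyVVyVyVVyV

This is a Fibonacci-style word recurrence s(k) = s(k−2)·s(k−1): e.g. V·yV = VyV.
The next term joins yVVyVVyVyVVyV and VyVyVVyVyVVyVVyVyVVyV.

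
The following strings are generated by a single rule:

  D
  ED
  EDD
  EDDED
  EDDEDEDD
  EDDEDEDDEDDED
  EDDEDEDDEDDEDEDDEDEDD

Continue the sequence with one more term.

EDDEDEDDEDDEDEDDEDEDDEDDEDEDDEDDED

This is a Fibonacci-style word recurrence s(k) = s(k−1)·s(k−2): e.g. ED·D = EDD.
The next term joins EDDEDEDDEDDEDEDDEDEDD and EDDEDEDDEDDED.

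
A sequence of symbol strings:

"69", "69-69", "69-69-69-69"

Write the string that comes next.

Every step duplicates the string with '-' between the halves.
One more doubling of 69-69-69-69 gives the answer.

69-69-69-69-69-69-69-69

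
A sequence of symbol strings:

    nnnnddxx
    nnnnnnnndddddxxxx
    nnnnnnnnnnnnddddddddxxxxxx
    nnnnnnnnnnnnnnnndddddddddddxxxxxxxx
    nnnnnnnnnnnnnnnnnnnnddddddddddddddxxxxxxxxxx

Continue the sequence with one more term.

Each string has the form n^{4n} d^{3n-1} x^{2n} (n = 1, 2, …).
For the next term, n = 6, so the run lengths are 24, 17, 12.

nnnnnnnnnnnnnnnnnnnnnnnndddddddddddddddddxxxxxxxxxxxx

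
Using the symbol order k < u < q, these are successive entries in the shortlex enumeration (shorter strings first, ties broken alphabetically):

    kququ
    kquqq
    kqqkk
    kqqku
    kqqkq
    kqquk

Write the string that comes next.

kqquu

Treat kqquk as a base-3 numeral over the given alphabet and add one, carrying through any trailing q's.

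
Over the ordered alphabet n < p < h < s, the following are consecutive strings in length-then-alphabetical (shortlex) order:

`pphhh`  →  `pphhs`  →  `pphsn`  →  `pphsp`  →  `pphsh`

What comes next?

pphss

The successor of pphsh increments the rightmost position that isn't already s and resets every position after it to n.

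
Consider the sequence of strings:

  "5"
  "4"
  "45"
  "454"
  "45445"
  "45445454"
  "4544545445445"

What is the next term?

454454544544545445454

From term 3 onward, concatenate the last term with the second-to-last: 4·5 = 45, 45·4 = 454, …
Continuing: 4544545445445 · 45445454 gives term 8.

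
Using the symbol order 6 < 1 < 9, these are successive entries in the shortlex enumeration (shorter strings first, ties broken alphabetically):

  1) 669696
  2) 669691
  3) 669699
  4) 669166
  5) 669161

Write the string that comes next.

669169

Find the rightmost character of 669161 below 9, bump it to the next letter, and reset everything to its right to 6.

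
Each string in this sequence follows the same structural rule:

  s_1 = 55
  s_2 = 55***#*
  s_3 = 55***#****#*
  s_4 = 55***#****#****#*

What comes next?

55***#****#****#****#*

Every step adds ***#* to the end: s(k+1) = s(k)·***#*.
So the next term is 55***#****#****#*·***#*.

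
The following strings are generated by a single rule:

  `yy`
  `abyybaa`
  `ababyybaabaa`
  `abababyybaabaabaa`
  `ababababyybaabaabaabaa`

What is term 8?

abababababababyybaabaabaabaabaabaabaa

s(k+1) = ab·s(k)·baa, so each term gains ab as a prefix and baa as a suffix.
From ababababyybaabaabaabaa, 3 further steps: ababababyybaabaabaabaa → abababababyybaabaabaabaabaa → ababababababyybaabaabaabaabaabaa → (answer).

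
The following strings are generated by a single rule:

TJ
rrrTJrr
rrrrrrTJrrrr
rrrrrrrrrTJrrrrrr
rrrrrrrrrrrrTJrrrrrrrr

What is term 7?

rrrrrrrrrrrrrrrrrrTJrrrrrrrrrrrr

s(k+1) = rrr·s(k)·rr, so each term gains rrr as a prefix and rr as a suffix.
From rrrrrrrrrrrrTJrrrrrrrr, 2 further steps: rrrrrrrrrrrrTJrrrrrrrr → rrrrrrrrrrrrrrrTJrrrrrrrrrr → (answer).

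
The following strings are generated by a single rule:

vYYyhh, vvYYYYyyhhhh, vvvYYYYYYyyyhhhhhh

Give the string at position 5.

Term n consists of n v's, followed by 2n Y's, followed by n y's, followed by 2n h's (n = 1, 2, …).
For term 5, n = 5, so the run lengths are 5, 10, 5, 10.

vvvvvYYYYYYYYYYyyyyyhhhhhhhhhh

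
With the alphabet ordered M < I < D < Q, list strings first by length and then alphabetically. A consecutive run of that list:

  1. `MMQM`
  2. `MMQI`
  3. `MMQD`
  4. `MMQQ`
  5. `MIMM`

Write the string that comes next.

Find the rightmost character of MIMM below Q, bump it to the next letter, and reset everything to its right to M.

MIMI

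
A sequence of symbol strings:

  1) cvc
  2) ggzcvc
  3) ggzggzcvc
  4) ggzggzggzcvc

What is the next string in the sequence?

ggzggzggzggzcvc

Each term is the previous one with ggz prepended.
So the next term is ggz·ggzggzggzcvc.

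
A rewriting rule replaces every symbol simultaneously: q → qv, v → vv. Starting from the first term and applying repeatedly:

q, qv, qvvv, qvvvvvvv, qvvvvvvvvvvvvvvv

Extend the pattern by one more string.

qvvvvvvvvvvvvvvvvvvvvvvvvvvvvvvv

φ(qvvvvvvvvvvvvvvv) expands symbol-by-symbol to qv vv vv vv vv vv vv vv vv vv vv vv vv vv vv vv; joining the 16 pieces gives the next term.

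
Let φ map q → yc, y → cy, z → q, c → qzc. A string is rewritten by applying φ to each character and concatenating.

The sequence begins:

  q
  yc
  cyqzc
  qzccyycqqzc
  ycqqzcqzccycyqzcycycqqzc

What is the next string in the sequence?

cyqzcycycqqzcycqqzcqzccyqzccyycqqzccyqzccyqzcycycqqzc

Replace each of the 24 characters of ycqqzcqzccycyqzcycycqqzc in place — cy qzc yc yc q qzc yc q qzc qzc cy qzc cy yc q qzc cy qzc cy qzc yc yc q qzc — and concatenate.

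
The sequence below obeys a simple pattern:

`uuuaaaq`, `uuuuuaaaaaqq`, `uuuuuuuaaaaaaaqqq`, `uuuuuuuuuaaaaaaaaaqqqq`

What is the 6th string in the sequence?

uuuuuuuuuuuuuaaaaaaaaaaaaaqqqqqq

Reading off run lengths: u runs 3, 5, 7, 9; a runs 3, 5, 7, 9; q runs 1, 2, 3, 4 — each is linear in n (n = 1, 2, …).
Setting n = 6 gives 13, 13, 6 characters in each block.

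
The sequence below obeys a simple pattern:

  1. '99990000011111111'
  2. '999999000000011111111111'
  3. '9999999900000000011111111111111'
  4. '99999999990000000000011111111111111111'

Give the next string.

999999999999000000000000011111111111111111111

Reading off run lengths: 9 runs 4, 6, 8, 10; 0 runs 5, 7, 9, 11; 1 runs 8, 11, 14, 17 — each is linear in n, where the shown terms are n = 2, 3, 4, 5.
Setting n = 6 gives 12, 13, 20 characters in each block.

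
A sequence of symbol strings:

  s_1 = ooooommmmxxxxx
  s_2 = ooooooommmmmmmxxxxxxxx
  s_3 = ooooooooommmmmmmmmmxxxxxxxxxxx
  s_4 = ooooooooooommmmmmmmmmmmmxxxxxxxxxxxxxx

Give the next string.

Reading off run lengths: o runs 5, 7, 9, 11; m runs 4, 7, 10, 13; x runs 5, 8, 11, 14 — each is linear in n (n = 1, 2, …).
Setting n = 5 gives 13, 16, 17 characters in each block.

ooooooooooooommmmmmmmmmmmmmmmxxxxxxxxxxxxxxxxx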